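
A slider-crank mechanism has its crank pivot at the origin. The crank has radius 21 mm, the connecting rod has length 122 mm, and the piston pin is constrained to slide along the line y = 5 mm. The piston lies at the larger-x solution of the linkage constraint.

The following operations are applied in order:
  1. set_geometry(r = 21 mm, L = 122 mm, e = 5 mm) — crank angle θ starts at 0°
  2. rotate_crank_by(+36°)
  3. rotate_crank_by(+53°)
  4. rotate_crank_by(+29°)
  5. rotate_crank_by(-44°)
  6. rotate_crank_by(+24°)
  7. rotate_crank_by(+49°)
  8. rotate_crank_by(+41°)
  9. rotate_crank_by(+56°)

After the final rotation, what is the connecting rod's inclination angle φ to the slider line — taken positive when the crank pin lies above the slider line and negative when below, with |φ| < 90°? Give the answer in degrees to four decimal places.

set_geometry: r = 21 mm, L = 122 mm, e = 5 mm; θ ← 0°
rotate_crank_by(+36°): θ ← 0° +36° = 36°
rotate_crank_by(+53°): θ ← 36° +53° = 89°
rotate_crank_by(+29°): θ ← 89° +29° = 118°
rotate_crank_by(-44°): θ ← 118° -44° = 74°
rotate_crank_by(+24°): θ ← 74° +24° = 98°
rotate_crank_by(+49°): θ ← 98° +49° = 147°
rotate_crank_by(+41°): θ ← 147° +41° = 188°
rotate_crank_by(+56°): θ ← 188° +56° = 244°
crank pin P = (r cos θ, r sin θ) = (-9.205794, -18.874675)
h = r sin θ − e = -18.874675 − 5 = -23.874675
sin φ = h / L = -23.874675 / 122 = -0.19569406
φ = arcsin(-0.19569406) = -11.285271°

-11.2853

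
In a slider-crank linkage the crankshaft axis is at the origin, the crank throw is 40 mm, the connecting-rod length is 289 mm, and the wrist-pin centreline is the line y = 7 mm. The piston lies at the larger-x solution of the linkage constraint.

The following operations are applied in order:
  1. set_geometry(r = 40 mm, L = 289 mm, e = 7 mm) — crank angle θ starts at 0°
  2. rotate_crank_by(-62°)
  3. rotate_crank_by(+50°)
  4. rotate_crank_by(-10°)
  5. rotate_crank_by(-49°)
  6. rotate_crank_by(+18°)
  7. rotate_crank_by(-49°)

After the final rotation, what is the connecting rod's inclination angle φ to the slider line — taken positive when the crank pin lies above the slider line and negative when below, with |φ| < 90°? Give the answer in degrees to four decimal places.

set_geometry: r = 40 mm, L = 289 mm, e = 7 mm; θ ← 0°
rotate_crank_by(-62°): θ ← 0° -62° = -62°
rotate_crank_by(+50°): θ ← -62° +50° = -12°
rotate_crank_by(-10°): θ ← -12° -10° = -22°
rotate_crank_by(-49°): θ ← -22° -49° = -71°
rotate_crank_by(+18°): θ ← -71° +18° = -53°
rotate_crank_by(-49°): θ ← -53° -49° = -102°
crank pin P = (r cos θ, r sin θ) = (-8.316468, -39.125904)
h = r sin θ − e = -39.125904 − 7 = -46.125904
sin φ = h / L = -46.125904 / 289 = -0.15960520
φ = arcsin(-0.15960520) = -9.183982°

-9.1840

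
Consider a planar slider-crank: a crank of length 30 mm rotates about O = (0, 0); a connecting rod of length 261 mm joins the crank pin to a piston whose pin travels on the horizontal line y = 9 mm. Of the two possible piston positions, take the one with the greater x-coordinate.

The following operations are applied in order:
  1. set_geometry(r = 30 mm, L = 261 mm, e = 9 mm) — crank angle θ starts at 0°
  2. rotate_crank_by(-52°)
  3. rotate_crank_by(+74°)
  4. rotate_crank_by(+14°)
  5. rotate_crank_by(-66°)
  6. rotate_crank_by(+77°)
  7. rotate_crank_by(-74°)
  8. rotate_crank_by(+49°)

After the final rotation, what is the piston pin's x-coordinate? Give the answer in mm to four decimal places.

set_geometry: r = 30 mm, L = 261 mm, e = 9 mm; θ ← 0°
rotate_crank_by(-52°): θ ← 0° -52° = -52°
rotate_crank_by(+74°): θ ← -52° +74° = 22°
rotate_crank_by(+14°): θ ← 22° +14° = 36°
rotate_crank_by(-66°): θ ← 36° -66° = -30°
rotate_crank_by(+77°): θ ← -30° +77° = 47°
rotate_crank_by(-74°): θ ← 47° -74° = -27°
rotate_crank_by(+49°): θ ← -27° +49° = 22°
crank pin P = (r cos θ, r sin θ) = (27.815516, 11.238198)
h = r sin θ − e = 11.238198 − 9 = 2.238198
x = r cos θ + √(L² − h²) = 27.815516 + √(68121.0 − 5.0095) = 27.815516 + 260.990403 = 288.805919

288.8059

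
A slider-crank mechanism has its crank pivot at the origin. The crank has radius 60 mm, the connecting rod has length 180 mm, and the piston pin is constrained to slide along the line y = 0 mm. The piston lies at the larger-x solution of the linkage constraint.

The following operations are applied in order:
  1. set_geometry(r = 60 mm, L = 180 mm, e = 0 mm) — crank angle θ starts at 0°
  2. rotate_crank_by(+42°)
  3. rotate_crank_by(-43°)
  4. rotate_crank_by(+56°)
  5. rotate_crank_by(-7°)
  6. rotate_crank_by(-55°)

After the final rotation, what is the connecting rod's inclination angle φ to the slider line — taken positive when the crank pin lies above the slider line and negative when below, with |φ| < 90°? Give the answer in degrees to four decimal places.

-2.3282

set_geometry: r = 60 mm, L = 180 mm, e = 0 mm; θ ← 0°
rotate_crank_by(+42°): θ ← 0° +42° = 42°
rotate_crank_by(-43°): θ ← 42° -43° = -1°
rotate_crank_by(+56°): θ ← -1° +56° = 55°
rotate_crank_by(-7°): θ ← 55° -7° = 48°
rotate_crank_by(-55°): θ ← 48° -55° = -7°
crank pin P = (r cos θ, r sin θ) = (59.552769, -7.312161)
h = r sin θ − e = -7.312161 − 0 = -7.312161
sin φ = h / L = -7.312161 / 180 = -0.04062311
φ = arcsin(-0.04062311) = -2.328174°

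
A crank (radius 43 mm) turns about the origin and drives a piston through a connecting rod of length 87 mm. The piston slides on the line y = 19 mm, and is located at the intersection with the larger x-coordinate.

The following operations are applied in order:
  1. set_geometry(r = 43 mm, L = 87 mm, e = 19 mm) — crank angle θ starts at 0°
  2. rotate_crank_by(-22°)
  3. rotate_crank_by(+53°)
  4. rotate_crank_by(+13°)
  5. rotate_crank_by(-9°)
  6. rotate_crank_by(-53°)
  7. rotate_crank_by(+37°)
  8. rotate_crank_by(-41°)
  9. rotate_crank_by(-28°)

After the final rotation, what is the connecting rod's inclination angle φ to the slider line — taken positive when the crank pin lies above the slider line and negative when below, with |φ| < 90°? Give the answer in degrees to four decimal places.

set_geometry: r = 43 mm, L = 87 mm, e = 19 mm; θ ← 0°
rotate_crank_by(-22°): θ ← 0° -22° = -22°
rotate_crank_by(+53°): θ ← -22° +53° = 31°
rotate_crank_by(+13°): θ ← 31° +13° = 44°
rotate_crank_by(-9°): θ ← 44° -9° = 35°
rotate_crank_by(-53°): θ ← 35° -53° = -18°
rotate_crank_by(+37°): θ ← -18° +37° = 19°
rotate_crank_by(-41°): θ ← 19° -41° = -22°
rotate_crank_by(-28°): θ ← -22° -28° = -50°
crank pin P = (r cos θ, r sin θ) = (27.639867, -32.939911)
h = r sin θ − e = -32.939911 − 19 = -51.939911
sin φ = h / L = -51.939911 / 87 = -0.59701047
φ = arcsin(-0.59701047) = -36.656087°

-36.6561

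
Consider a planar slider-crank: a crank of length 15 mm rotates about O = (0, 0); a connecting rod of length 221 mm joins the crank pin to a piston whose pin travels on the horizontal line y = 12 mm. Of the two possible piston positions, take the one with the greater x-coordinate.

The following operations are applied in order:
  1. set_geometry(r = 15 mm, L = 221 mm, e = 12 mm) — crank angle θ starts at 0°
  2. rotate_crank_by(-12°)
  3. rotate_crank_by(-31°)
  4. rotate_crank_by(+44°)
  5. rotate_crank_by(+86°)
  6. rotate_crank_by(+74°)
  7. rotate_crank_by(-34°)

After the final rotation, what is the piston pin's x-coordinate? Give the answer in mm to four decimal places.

211.9728

set_geometry: r = 15 mm, L = 221 mm, e = 12 mm; θ ← 0°
rotate_crank_by(-12°): θ ← 0° -12° = -12°
rotate_crank_by(-31°): θ ← -12° -31° = -43°
rotate_crank_by(+44°): θ ← -43° +44° = 1°
rotate_crank_by(+86°): θ ← 1° +86° = 87°
rotate_crank_by(+74°): θ ← 87° +74° = 161°
rotate_crank_by(-34°): θ ← 161° -34° = 127°
crank pin P = (r cos θ, r sin θ) = (-9.027225, 11.979533)
h = r sin θ − e = 11.979533 − 12 = -0.020467
x = r cos θ + √(L² − h²) = -9.027225 + √(48841.0 − 0.0004) = -9.027225 + 220.999999 = 211.972774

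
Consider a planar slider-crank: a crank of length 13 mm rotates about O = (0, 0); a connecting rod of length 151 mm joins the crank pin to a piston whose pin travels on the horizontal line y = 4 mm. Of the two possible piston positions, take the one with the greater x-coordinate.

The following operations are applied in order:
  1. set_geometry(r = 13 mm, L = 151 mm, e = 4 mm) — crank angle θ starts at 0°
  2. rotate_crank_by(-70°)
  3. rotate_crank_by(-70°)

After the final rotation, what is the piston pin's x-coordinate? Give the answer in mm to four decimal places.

set_geometry: r = 13 mm, L = 151 mm, e = 4 mm; θ ← 0°
rotate_crank_by(-70°): θ ← 0° -70° = -70°
rotate_crank_by(-70°): θ ← -70° -70° = -140°
crank pin P = (r cos θ, r sin θ) = (-9.958578, -8.356239)
h = r sin θ − e = -8.356239 − 4 = -12.356239
x = r cos θ + √(L² − h²) = -9.958578 + √(22801.0 − 152.6766) = -9.958578 + 150.493599 = 140.535021

140.5350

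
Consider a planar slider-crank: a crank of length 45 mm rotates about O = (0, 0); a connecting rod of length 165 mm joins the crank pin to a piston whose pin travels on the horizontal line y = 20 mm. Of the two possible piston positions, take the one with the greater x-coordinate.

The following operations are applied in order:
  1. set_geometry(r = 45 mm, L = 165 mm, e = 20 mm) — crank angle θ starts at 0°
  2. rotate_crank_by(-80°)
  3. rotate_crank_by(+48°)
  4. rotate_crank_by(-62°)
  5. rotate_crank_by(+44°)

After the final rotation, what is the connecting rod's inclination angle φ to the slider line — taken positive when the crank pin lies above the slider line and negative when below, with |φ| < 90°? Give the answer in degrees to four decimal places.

set_geometry: r = 45 mm, L = 165 mm, e = 20 mm; θ ← 0°
rotate_crank_by(-80°): θ ← 0° -80° = -80°
rotate_crank_by(+48°): θ ← -80° +48° = -32°
rotate_crank_by(-62°): θ ← -32° -62° = -94°
rotate_crank_by(+44°): θ ← -94° +44° = -50°
crank pin P = (r cos θ, r sin θ) = (28.925442, -34.472000)
h = r sin θ − e = -34.472000 − 20 = -54.472000
sin φ = h / L = -54.472000 / 165 = -0.33013333
φ = arcsin(-0.33013333) = -19.276868°

-19.2769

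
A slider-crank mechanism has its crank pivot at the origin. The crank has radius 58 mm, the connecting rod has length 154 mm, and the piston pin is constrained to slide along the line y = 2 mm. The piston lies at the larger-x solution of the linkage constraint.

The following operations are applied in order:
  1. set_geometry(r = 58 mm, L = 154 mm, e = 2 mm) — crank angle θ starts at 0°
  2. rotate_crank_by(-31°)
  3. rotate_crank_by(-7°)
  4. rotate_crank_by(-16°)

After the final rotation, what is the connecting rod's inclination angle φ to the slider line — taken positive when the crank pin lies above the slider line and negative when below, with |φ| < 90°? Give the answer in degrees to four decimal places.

set_geometry: r = 58 mm, L = 154 mm, e = 2 mm; θ ← 0°
rotate_crank_by(-31°): θ ← 0° -31° = -31°
rotate_crank_by(-7°): θ ← -31° -7° = -38°
rotate_crank_by(-16°): θ ← -38° -16° = -54°
crank pin P = (r cos θ, r sin θ) = (34.091545, -46.922986)
h = r sin θ − e = -46.922986 − 2 = -48.922986
sin φ = h / L = -48.922986 / 154 = -0.31768173
φ = arcsin(-0.31768173) = -18.522783°

-18.5228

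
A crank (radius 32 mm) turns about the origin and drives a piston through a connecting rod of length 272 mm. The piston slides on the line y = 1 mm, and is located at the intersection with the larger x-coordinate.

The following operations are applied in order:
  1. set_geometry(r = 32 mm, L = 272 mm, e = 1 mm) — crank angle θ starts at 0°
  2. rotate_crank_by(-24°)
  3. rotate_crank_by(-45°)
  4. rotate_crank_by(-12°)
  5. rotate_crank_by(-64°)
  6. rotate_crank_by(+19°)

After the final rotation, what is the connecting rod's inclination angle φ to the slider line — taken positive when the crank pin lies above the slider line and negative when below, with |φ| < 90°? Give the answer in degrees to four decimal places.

set_geometry: r = 32 mm, L = 272 mm, e = 1 mm; θ ← 0°
rotate_crank_by(-24°): θ ← 0° -24° = -24°
rotate_crank_by(-45°): θ ← -24° -45° = -69°
rotate_crank_by(-12°): θ ← -69° -12° = -81°
rotate_crank_by(-64°): θ ← -81° -64° = -145°
rotate_crank_by(+19°): θ ← -145° +19° = -126°
crank pin P = (r cos θ, r sin θ) = (-18.809128, -25.888544)
h = r sin θ − e = -25.888544 − 1 = -26.888544
sin φ = h / L = -26.888544 / 272 = -0.09885494
φ = arcsin(-0.09885494) = -5.673237°

-5.6732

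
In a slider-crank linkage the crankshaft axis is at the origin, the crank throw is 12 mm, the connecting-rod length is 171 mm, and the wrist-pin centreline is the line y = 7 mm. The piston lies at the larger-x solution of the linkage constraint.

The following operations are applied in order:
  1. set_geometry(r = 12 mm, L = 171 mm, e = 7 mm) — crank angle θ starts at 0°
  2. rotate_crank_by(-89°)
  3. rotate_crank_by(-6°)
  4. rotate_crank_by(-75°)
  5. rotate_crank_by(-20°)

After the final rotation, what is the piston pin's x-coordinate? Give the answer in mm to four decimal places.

set_geometry: r = 12 mm, L = 171 mm, e = 7 mm; θ ← 0°
rotate_crank_by(-89°): θ ← 0° -89° = -89°
rotate_crank_by(-6°): θ ← -89° -6° = -95°
rotate_crank_by(-75°): θ ← -95° -75° = -170°
rotate_crank_by(-20°): θ ← -170° -20° = -190°
crank pin P = (r cos θ, r sin θ) = (-11.817693, 2.083778)
h = r sin θ − e = 2.083778 − 7 = -4.916222
x = r cos θ + √(L² − h²) = -11.817693 + √(29241.0 − 24.1692) = -11.817693 + 170.929315 = 159.111622

159.1116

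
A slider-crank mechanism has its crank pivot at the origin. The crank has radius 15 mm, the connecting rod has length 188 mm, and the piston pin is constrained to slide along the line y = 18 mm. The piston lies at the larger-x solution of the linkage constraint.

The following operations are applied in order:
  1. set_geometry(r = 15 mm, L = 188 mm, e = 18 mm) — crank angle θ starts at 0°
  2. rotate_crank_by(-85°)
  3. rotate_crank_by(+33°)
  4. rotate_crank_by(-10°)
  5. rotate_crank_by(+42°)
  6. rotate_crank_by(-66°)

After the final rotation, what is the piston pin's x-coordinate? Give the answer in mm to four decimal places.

186.1339

set_geometry: r = 15 mm, L = 188 mm, e = 18 mm; θ ← 0°
rotate_crank_by(-85°): θ ← 0° -85° = -85°
rotate_crank_by(+33°): θ ← -85° +33° = -52°
rotate_crank_by(-10°): θ ← -52° -10° = -62°
rotate_crank_by(+42°): θ ← -62° +42° = -20°
rotate_crank_by(-66°): θ ← -20° -66° = -86°
crank pin P = (r cos θ, r sin θ) = (1.046347, -14.963461)
h = r sin θ − e = -14.963461 − 18 = -32.963461
x = r cos θ + √(L² − h²) = 1.046347 + √(35344.0 − 1086.5897) = 1.046347 + 185.087575 = 186.133922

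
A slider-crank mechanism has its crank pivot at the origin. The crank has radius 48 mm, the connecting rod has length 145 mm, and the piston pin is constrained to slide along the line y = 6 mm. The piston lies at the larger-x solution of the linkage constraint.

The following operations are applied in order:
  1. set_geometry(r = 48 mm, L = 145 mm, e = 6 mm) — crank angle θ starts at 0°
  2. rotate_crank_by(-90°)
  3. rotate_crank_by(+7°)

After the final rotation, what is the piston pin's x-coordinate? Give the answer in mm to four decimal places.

140.5624

set_geometry: r = 48 mm, L = 145 mm, e = 6 mm; θ ← 0°
rotate_crank_by(-90°): θ ← 0° -90° = -90°
rotate_crank_by(+7°): θ ← -90° +7° = -83°
crank pin P = (r cos θ, r sin θ) = (5.849728, -47.642215)
h = r sin θ − e = -47.642215 − 6 = -53.642215
x = r cos θ + √(L² − h²) = 5.849728 + √(21025.0 − 2877.4873) = 5.849728 + 134.712704 = 140.562433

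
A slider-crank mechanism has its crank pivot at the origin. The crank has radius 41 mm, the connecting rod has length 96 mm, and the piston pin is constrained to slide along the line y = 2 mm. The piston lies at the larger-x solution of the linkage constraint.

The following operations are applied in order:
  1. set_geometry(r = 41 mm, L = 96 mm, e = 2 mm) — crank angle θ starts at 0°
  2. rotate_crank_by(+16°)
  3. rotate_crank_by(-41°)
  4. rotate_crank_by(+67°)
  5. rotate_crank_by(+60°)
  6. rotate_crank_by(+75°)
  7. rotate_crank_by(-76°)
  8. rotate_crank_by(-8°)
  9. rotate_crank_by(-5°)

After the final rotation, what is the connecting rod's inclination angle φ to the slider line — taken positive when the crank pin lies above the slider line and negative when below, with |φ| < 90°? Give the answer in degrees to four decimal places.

set_geometry: r = 41 mm, L = 96 mm, e = 2 mm; θ ← 0°
rotate_crank_by(+16°): θ ← 0° +16° = 16°
rotate_crank_by(-41°): θ ← 16° -41° = -25°
rotate_crank_by(+67°): θ ← -25° +67° = 42°
rotate_crank_by(+60°): θ ← 42° +60° = 102°
rotate_crank_by(+75°): θ ← 102° +75° = 177°
rotate_crank_by(-76°): θ ← 177° -76° = 101°
rotate_crank_by(-8°): θ ← 101° -8° = 93°
rotate_crank_by(-5°): θ ← 93° -5° = 88°
crank pin P = (r cos θ, r sin θ) = (1.430879, 40.975024)
h = r sin θ − e = 40.975024 − 2 = 38.975024
sin φ = h / L = 38.975024 / 96 = 0.40598983
φ = arcsin(0.40598983) = 23.953170°

23.9532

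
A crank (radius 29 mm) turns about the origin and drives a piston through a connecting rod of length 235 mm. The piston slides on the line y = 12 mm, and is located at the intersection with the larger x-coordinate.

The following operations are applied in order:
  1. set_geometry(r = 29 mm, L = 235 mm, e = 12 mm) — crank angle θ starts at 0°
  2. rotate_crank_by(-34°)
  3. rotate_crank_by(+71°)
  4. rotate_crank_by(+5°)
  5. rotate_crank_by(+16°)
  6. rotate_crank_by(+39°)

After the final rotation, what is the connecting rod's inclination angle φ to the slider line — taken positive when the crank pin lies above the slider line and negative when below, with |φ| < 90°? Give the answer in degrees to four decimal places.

4.0956

set_geometry: r = 29 mm, L = 235 mm, e = 12 mm; θ ← 0°
rotate_crank_by(-34°): θ ← 0° -34° = -34°
rotate_crank_by(+71°): θ ← -34° +71° = 37°
rotate_crank_by(+5°): θ ← 37° +5° = 42°
rotate_crank_by(+16°): θ ← 42° +16° = 58°
rotate_crank_by(+39°): θ ← 58° +39° = 97°
crank pin P = (r cos θ, r sin θ) = (-3.534211, 28.783838)
h = r sin θ − e = 28.783838 − 12 = 16.783838
sin φ = h / L = 16.783838 / 235 = 0.07142059
φ = arcsin(0.07142059) = 4.095585°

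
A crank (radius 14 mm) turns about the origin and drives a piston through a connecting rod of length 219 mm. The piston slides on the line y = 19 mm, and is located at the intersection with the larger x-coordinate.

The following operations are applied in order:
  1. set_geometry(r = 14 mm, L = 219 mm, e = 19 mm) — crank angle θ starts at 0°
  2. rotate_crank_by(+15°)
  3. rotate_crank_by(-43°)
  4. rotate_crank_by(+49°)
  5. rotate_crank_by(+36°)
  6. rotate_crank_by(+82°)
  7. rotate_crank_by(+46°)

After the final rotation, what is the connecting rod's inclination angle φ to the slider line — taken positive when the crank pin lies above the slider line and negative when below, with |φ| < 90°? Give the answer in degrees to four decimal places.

-5.2976

set_geometry: r = 14 mm, L = 219 mm, e = 19 mm; θ ← 0°
rotate_crank_by(+15°): θ ← 0° +15° = 15°
rotate_crank_by(-43°): θ ← 15° -43° = -28°
rotate_crank_by(+49°): θ ← -28° +49° = 21°
rotate_crank_by(+36°): θ ← 21° +36° = 57°
rotate_crank_by(+82°): θ ← 57° +82° = 139°
rotate_crank_by(+46°): θ ← 139° +46° = 185°
crank pin P = (r cos θ, r sin θ) = (-13.946726, -1.220180)
h = r sin θ − e = -1.220180 − 19 = -20.220180
sin φ = h / L = -20.220180 / 219 = -0.09232959
φ = arcsin(-0.09232959) = -5.297641°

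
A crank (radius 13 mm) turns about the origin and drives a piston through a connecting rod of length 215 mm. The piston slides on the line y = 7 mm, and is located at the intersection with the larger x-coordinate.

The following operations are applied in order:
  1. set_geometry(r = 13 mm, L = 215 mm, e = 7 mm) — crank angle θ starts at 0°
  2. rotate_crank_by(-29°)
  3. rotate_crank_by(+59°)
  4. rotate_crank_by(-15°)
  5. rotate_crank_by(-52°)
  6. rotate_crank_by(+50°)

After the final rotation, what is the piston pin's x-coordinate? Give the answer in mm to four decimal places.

set_geometry: r = 13 mm, L = 215 mm, e = 7 mm; θ ← 0°
rotate_crank_by(-29°): θ ← 0° -29° = -29°
rotate_crank_by(+59°): θ ← -29° +59° = 30°
rotate_crank_by(-15°): θ ← 30° -15° = 15°
rotate_crank_by(-52°): θ ← 15° -52° = -37°
rotate_crank_by(+50°): θ ← -37° +50° = 13°
crank pin P = (r cos θ, r sin θ) = (12.666811, 2.924364)
h = r sin θ − e = 2.924364 − 7 = -4.075636
x = r cos θ + √(L² − h²) = 12.666811 + √(46225.0 − 16.6108) = 12.666811 + 214.961367 = 227.628178

227.6282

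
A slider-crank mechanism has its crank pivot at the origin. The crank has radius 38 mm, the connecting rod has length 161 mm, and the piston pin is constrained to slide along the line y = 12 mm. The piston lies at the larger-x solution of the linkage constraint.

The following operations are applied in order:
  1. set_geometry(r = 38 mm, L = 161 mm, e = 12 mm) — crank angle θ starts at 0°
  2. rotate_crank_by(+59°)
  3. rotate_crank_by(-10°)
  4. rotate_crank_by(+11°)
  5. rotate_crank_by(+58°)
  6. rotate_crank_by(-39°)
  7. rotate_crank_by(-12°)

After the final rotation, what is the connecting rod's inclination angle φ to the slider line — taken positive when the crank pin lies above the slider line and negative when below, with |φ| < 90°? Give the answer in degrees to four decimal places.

8.2057

set_geometry: r = 38 mm, L = 161 mm, e = 12 mm; θ ← 0°
rotate_crank_by(+59°): θ ← 0° +59° = 59°
rotate_crank_by(-10°): θ ← 59° -10° = 49°
rotate_crank_by(+11°): θ ← 49° +11° = 60°
rotate_crank_by(+58°): θ ← 60° +58° = 118°
rotate_crank_by(-39°): θ ← 118° -39° = 79°
rotate_crank_by(-12°): θ ← 79° -12° = 67°
crank pin P = (r cos θ, r sin θ) = (14.847783, 34.979184)
h = r sin θ − e = 34.979184 − 12 = 22.979184
sin φ = h / L = 22.979184 / 161 = 0.14272785
φ = arcsin(0.14272785) = 8.205726°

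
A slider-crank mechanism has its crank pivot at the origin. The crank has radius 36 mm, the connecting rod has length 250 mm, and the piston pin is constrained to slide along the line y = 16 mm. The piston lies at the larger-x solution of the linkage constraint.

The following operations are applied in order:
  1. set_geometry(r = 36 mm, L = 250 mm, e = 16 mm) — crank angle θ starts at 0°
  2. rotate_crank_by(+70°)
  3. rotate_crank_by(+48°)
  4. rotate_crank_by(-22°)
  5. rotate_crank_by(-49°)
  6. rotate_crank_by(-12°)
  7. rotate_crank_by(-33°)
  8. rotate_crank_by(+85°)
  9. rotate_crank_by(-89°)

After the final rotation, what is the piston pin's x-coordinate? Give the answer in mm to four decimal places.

set_geometry: r = 36 mm, L = 250 mm, e = 16 mm; θ ← 0°
rotate_crank_by(+70°): θ ← 0° +70° = 70°
rotate_crank_by(+48°): θ ← 70° +48° = 118°
rotate_crank_by(-22°): θ ← 118° -22° = 96°
rotate_crank_by(-49°): θ ← 96° -49° = 47°
rotate_crank_by(-12°): θ ← 47° -12° = 35°
rotate_crank_by(-33°): θ ← 35° -33° = 2°
rotate_crank_by(+85°): θ ← 2° +85° = 87°
rotate_crank_by(-89°): θ ← 87° -89° = -2°
crank pin P = (r cos θ, r sin θ) = (35.978070, -1.256382)
h = r sin θ − e = -1.256382 − 16 = -17.256382
x = r cos θ + √(L² − h²) = 35.978070 + √(62500.0 − 297.7827) = 35.978070 + 249.403723 = 285.381793

285.3818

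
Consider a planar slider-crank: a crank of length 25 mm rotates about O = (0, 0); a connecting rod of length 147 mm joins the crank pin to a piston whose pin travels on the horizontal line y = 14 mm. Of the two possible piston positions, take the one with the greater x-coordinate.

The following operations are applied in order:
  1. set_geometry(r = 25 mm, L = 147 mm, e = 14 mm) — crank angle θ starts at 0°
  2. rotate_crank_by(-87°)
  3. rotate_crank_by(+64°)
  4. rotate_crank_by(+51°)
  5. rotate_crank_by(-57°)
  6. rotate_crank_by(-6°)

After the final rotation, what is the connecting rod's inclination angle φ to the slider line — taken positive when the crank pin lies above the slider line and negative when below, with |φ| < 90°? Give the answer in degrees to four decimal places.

-11.1154

set_geometry: r = 25 mm, L = 147 mm, e = 14 mm; θ ← 0°
rotate_crank_by(-87°): θ ← 0° -87° = -87°
rotate_crank_by(+64°): θ ← -87° +64° = -23°
rotate_crank_by(+51°): θ ← -23° +51° = 28°
rotate_crank_by(-57°): θ ← 28° -57° = -29°
rotate_crank_by(-6°): θ ← -29° -6° = -35°
crank pin P = (r cos θ, r sin θ) = (20.478801, -14.339411)
h = r sin θ − e = -14.339411 − 14 = -28.339411
sin φ = h / L = -28.339411 / 147 = -0.19278511
φ = arcsin(-0.19278511) = -11.115365°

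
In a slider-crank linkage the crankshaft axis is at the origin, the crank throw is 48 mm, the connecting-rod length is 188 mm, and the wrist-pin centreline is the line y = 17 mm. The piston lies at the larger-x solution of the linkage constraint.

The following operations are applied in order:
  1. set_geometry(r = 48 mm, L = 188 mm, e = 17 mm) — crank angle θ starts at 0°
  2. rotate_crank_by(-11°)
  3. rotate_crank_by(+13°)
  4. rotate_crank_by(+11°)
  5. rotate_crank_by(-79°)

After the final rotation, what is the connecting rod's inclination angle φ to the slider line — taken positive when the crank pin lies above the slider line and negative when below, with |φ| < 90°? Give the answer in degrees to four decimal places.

-18.8851

set_geometry: r = 48 mm, L = 188 mm, e = 17 mm; θ ← 0°
rotate_crank_by(-11°): θ ← 0° -11° = -11°
rotate_crank_by(+13°): θ ← -11° +13° = 2°
rotate_crank_by(+11°): θ ← 2° +11° = 13°
rotate_crank_by(-79°): θ ← 13° -79° = -66°
crank pin P = (r cos θ, r sin θ) = (19.523359, -43.850182)
h = r sin θ − e = -43.850182 − 17 = -60.850182
sin φ = h / L = -60.850182 / 188 = -0.32367118
φ = arcsin(-0.32367118) = -18.885088°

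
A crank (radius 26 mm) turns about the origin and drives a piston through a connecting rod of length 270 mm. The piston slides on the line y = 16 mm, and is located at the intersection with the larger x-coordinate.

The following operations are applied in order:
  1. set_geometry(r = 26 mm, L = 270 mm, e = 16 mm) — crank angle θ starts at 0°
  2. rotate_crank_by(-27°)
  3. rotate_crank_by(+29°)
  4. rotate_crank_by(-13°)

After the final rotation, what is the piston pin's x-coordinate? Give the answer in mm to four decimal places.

set_geometry: r = 26 mm, L = 270 mm, e = 16 mm; θ ← 0°
rotate_crank_by(-27°): θ ← 0° -27° = -27°
rotate_crank_by(+29°): θ ← -27° +29° = 2°
rotate_crank_by(-13°): θ ← 2° -13° = -11°
crank pin P = (r cos θ, r sin θ) = (25.522307, -4.961034)
h = r sin θ − e = -4.961034 − 16 = -20.961034
x = r cos θ + √(L² − h²) = 25.522307 + √(72900.0 − 439.3649) = 25.522307 + 269.185132 = 294.707438

294.7074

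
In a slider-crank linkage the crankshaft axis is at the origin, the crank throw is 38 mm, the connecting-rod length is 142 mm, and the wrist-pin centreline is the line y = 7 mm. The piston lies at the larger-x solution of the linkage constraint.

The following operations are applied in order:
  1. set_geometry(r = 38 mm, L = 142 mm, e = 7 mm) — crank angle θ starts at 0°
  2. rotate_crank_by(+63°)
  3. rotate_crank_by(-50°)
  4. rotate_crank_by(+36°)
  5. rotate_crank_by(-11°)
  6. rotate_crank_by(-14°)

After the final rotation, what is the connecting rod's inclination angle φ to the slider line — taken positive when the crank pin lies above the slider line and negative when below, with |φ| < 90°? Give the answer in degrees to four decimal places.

3.4139

set_geometry: r = 38 mm, L = 142 mm, e = 7 mm; θ ← 0°
rotate_crank_by(+63°): θ ← 0° +63° = 63°
rotate_crank_by(-50°): θ ← 63° -50° = 13°
rotate_crank_by(+36°): θ ← 13° +36° = 49°
rotate_crank_by(-11°): θ ← 49° -11° = 38°
rotate_crank_by(-14°): θ ← 38° -14° = 24°
crank pin P = (r cos θ, r sin θ) = (34.714727, 15.455992)
h = r sin θ − e = 15.455992 − 7 = 8.455992
sin φ = h / L = 8.455992 / 142 = 0.05954924
φ = arcsin(0.05954924) = 3.413940°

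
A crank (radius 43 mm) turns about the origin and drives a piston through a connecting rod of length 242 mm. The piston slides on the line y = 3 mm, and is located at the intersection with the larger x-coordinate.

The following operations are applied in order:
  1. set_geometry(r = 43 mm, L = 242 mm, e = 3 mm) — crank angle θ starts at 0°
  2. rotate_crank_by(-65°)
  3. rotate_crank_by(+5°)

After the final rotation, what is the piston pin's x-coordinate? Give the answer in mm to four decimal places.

260.1311

set_geometry: r = 43 mm, L = 242 mm, e = 3 mm; θ ← 0°
rotate_crank_by(-65°): θ ← 0° -65° = -65°
rotate_crank_by(+5°): θ ← -65° +5° = -60°
crank pin P = (r cos θ, r sin θ) = (21.500000, -37.239092)
h = r sin θ − e = -37.239092 − 3 = -40.239092
x = r cos θ + √(L² − h²) = 21.500000 + √(58564.0 − 1619.1846) = 21.500000 + 238.631128 = 260.131128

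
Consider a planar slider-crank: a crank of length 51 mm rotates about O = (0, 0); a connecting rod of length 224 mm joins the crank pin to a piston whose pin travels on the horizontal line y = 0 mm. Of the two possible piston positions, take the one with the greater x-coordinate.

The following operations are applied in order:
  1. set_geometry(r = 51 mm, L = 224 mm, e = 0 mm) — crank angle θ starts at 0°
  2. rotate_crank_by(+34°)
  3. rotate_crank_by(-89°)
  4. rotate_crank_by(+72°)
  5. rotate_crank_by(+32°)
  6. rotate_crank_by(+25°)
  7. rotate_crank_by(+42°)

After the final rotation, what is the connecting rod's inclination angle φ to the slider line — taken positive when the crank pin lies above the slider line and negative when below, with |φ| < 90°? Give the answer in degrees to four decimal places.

11.8082

set_geometry: r = 51 mm, L = 224 mm, e = 0 mm; θ ← 0°
rotate_crank_by(+34°): θ ← 0° +34° = 34°
rotate_crank_by(-89°): θ ← 34° -89° = -55°
rotate_crank_by(+72°): θ ← -55° +72° = 17°
rotate_crank_by(+32°): θ ← 17° +32° = 49°
rotate_crank_by(+25°): θ ← 49° +25° = 74°
rotate_crank_by(+42°): θ ← 74° +42° = 116°
crank pin P = (r cos θ, r sin θ) = (-22.356928, 45.838496)
h = r sin θ − e = 45.838496 − 0 = 45.838496
sin φ = h / L = 45.838496 / 224 = 0.20463614
φ = arcsin(0.20463614) = 11.808200°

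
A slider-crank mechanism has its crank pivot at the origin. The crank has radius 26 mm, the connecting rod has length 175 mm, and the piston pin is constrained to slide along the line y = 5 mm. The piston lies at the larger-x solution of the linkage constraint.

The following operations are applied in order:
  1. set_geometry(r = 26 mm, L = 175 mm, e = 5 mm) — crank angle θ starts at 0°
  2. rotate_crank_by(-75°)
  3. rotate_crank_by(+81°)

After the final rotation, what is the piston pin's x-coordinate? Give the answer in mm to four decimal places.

200.8427

set_geometry: r = 26 mm, L = 175 mm, e = 5 mm; θ ← 0°
rotate_crank_by(-75°): θ ← 0° -75° = -75°
rotate_crank_by(+81°): θ ← -75° +81° = 6°
crank pin P = (r cos θ, r sin θ) = (25.857569, 2.717740)
h = r sin θ − e = 2.717740 − 5 = -2.282260
x = r cos θ + √(L² − h²) = 25.857569 + √(30625.0 − 5.2087) = 25.857569 + 174.985117 = 200.842687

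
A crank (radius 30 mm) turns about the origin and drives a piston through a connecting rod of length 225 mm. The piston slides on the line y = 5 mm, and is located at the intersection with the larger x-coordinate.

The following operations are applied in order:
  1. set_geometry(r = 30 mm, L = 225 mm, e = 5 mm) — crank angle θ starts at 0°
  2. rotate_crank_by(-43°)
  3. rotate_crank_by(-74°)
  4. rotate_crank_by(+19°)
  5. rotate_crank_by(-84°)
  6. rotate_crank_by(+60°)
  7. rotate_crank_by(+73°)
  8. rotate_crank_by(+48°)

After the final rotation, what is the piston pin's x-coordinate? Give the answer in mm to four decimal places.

set_geometry: r = 30 mm, L = 225 mm, e = 5 mm; θ ← 0°
rotate_crank_by(-43°): θ ← 0° -43° = -43°
rotate_crank_by(-74°): θ ← -43° -74° = -117°
rotate_crank_by(+19°): θ ← -117° +19° = -98°
rotate_crank_by(-84°): θ ← -98° -84° = -182°
rotate_crank_by(+60°): θ ← -182° +60° = -122°
rotate_crank_by(+73°): θ ← -122° +73° = -49°
rotate_crank_by(+48°): θ ← -49° +48° = -1°
crank pin P = (r cos θ, r sin θ) = (29.995431, -0.523572)
h = r sin θ − e = -0.523572 − 5 = -5.523572
x = r cos θ + √(L² − h²) = 29.995431 + √(50625.0 − 30.5098) = 29.995431 + 224.932190 = 254.927621

254.9276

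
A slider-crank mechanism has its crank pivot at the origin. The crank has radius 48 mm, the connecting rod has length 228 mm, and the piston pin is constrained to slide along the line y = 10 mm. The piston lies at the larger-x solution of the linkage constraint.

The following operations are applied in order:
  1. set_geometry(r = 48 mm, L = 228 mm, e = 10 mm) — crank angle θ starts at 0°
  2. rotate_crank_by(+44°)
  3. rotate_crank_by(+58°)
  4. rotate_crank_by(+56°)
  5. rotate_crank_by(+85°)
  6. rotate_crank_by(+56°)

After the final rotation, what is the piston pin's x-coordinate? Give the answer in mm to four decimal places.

245.2661

set_geometry: r = 48 mm, L = 228 mm, e = 10 mm; θ ← 0°
rotate_crank_by(+44°): θ ← 0° +44° = 44°
rotate_crank_by(+58°): θ ← 44° +58° = 102°
rotate_crank_by(+56°): θ ← 102° +56° = 158°
rotate_crank_by(+85°): θ ← 158° +85° = 243°
rotate_crank_by(+56°): θ ← 243° +56° = 299°
crank pin P = (r cos θ, r sin θ) = (23.270862, -41.981746)
h = r sin θ − e = -41.981746 − 10 = -51.981746
x = r cos θ + √(L² − h²) = 23.270862 + √(51984.0 − 2702.1019) = 23.270862 + 221.995266 = 245.266128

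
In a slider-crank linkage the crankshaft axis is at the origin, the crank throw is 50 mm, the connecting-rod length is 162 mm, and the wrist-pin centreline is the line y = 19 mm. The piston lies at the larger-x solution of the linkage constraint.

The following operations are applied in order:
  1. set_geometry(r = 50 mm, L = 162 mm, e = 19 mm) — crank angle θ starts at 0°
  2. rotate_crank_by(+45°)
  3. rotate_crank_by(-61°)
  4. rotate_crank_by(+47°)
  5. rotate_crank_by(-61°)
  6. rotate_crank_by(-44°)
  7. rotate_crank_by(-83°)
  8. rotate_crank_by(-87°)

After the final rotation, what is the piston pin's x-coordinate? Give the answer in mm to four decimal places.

137.9912

set_geometry: r = 50 mm, L = 162 mm, e = 19 mm; θ ← 0°
rotate_crank_by(+45°): θ ← 0° +45° = 45°
rotate_crank_by(-61°): θ ← 45° -61° = -16°
rotate_crank_by(+47°): θ ← -16° +47° = 31°
rotate_crank_by(-61°): θ ← 31° -61° = -30°
rotate_crank_by(-44°): θ ← -30° -44° = -74°
rotate_crank_by(-83°): θ ← -74° -83° = -157°
rotate_crank_by(-87°): θ ← -157° -87° = -244°
crank pin P = (r cos θ, r sin θ) = (-21.918557, 44.939702)
h = r sin θ − e = 44.939702 − 19 = 25.939702
x = r cos θ + √(L² − h²) = -21.918557 + √(26244.0 − 672.8682) = -21.918557 + 159.909762 = 137.991204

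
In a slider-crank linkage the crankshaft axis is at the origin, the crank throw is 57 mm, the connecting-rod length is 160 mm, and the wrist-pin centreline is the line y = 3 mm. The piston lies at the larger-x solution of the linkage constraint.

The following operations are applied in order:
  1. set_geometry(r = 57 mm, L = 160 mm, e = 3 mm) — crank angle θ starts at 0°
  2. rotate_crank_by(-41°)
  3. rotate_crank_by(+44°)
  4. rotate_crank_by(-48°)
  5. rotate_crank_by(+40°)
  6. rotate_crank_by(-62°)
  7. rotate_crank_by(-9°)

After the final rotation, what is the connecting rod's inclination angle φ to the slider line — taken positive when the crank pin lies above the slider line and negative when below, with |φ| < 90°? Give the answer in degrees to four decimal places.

set_geometry: r = 57 mm, L = 160 mm, e = 3 mm; θ ← 0°
rotate_crank_by(-41°): θ ← 0° -41° = -41°
rotate_crank_by(+44°): θ ← -41° +44° = 3°
rotate_crank_by(-48°): θ ← 3° -48° = -45°
rotate_crank_by(+40°): θ ← -45° +40° = -5°
rotate_crank_by(-62°): θ ← -5° -62° = -67°
rotate_crank_by(-9°): θ ← -67° -9° = -76°
crank pin P = (r cos θ, r sin θ) = (13.789548, -55.306856)
h = r sin θ − e = -55.306856 − 3 = -58.306856
sin φ = h / L = -58.306856 / 160 = -0.36441785
φ = arcsin(-0.36441785) = -21.371761°

-21.3718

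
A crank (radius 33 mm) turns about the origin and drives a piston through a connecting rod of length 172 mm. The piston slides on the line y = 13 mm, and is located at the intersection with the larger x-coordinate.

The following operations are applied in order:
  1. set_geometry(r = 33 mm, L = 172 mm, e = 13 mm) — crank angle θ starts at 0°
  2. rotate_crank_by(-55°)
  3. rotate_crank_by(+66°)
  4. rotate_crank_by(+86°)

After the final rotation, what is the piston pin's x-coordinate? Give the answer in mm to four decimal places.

166.8402

set_geometry: r = 33 mm, L = 172 mm, e = 13 mm; θ ← 0°
rotate_crank_by(-55°): θ ← 0° -55° = -55°
rotate_crank_by(+66°): θ ← -55° +66° = 11°
rotate_crank_by(+86°): θ ← 11° +86° = 97°
crank pin P = (r cos θ, r sin θ) = (-4.021688, 32.754023)
h = r sin θ − e = 32.754023 − 13 = 19.754023
x = r cos θ + √(L² − h²) = -4.021688 + √(29584.0 − 390.2214) = -4.021688 + 170.861870 = 166.840182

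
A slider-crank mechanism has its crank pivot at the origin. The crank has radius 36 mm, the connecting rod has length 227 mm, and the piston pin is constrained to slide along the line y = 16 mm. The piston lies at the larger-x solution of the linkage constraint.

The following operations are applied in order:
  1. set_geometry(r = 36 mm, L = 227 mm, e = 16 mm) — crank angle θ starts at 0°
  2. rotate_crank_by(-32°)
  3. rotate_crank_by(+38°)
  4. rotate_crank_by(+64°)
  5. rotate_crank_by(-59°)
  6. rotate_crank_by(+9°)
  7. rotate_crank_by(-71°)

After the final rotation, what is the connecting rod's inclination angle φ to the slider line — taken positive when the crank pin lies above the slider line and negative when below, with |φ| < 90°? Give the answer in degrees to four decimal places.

-11.1707

set_geometry: r = 36 mm, L = 227 mm, e = 16 mm; θ ← 0°
rotate_crank_by(-32°): θ ← 0° -32° = -32°
rotate_crank_by(+38°): θ ← -32° +38° = 6°
rotate_crank_by(+64°): θ ← 6° +64° = 70°
rotate_crank_by(-59°): θ ← 70° -59° = 11°
rotate_crank_by(+9°): θ ← 11° +9° = 20°
rotate_crank_by(-71°): θ ← 20° -71° = -51°
crank pin P = (r cos θ, r sin θ) = (22.655534, -27.977255)
h = r sin θ − e = -27.977255 − 16 = -43.977255
sin φ = h / L = -43.977255 / 227 = -0.19373240
φ = arcsin(-0.19373240) = -11.170683°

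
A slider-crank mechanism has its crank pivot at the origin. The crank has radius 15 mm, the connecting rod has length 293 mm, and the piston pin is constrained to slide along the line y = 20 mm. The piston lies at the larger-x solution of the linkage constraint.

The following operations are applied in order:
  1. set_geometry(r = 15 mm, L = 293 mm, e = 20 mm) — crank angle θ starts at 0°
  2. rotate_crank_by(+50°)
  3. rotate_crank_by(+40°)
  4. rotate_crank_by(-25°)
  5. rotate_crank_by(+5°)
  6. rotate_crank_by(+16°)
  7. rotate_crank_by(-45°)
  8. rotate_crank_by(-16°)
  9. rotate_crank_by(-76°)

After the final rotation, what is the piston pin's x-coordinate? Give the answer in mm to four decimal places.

300.7246

set_geometry: r = 15 mm, L = 293 mm, e = 20 mm; θ ← 0°
rotate_crank_by(+50°): θ ← 0° +50° = 50°
rotate_crank_by(+40°): θ ← 50° +40° = 90°
rotate_crank_by(-25°): θ ← 90° -25° = 65°
rotate_crank_by(+5°): θ ← 65° +5° = 70°
rotate_crank_by(+16°): θ ← 70° +16° = 86°
rotate_crank_by(-45°): θ ← 86° -45° = 41°
rotate_crank_by(-16°): θ ← 41° -16° = 25°
rotate_crank_by(-76°): θ ← 25° -76° = -51°
crank pin P = (r cos θ, r sin θ) = (9.439806, -11.657189)
h = r sin θ − e = -11.657189 − 20 = -31.657189
x = r cos θ + √(L² − h²) = 9.439806 + √(85849.0 − 1002.1776) = 9.439806 + 291.284779 = 300.724585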